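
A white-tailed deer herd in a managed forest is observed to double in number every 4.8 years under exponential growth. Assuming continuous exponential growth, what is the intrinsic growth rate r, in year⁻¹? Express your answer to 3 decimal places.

0.144 per year

r = ln(2)/t_d = 0.6931/4.8 = 0.14441.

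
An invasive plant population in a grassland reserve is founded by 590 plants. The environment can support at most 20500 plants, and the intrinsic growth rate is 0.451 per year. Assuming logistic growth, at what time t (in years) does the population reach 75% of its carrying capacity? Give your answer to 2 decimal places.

A = (K − N₀)/N₀ = (20500 − 590)/590 = 33.746.
Solve 20500/(1 + 33.746·e^(−0.451t)) = 15375: 1 + 33.746·e^(−0.451t) = 1.3333, so e^(−0.451t) = 0.00987778.
−0.451·t = ln(0.00987778) = -4.6175, so t = 4.6175/0.451 = 10.238.

10.24 years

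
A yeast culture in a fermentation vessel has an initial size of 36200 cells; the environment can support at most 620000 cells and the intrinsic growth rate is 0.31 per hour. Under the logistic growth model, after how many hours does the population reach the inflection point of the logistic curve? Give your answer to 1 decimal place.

Logistic growth is fastest at N = K/2 = 310000.
A = (K − N₀)/N₀ = 16.127. Set K/(1 + A·e^(−rt)) = K/2 → A·e^(−rt) = 1.
e^(−0.31t) = 1/16.127 = 0.0620075, so t = ln(16.127)/0.31 = 2.7805/0.31 = 8.9694.

9.0 hours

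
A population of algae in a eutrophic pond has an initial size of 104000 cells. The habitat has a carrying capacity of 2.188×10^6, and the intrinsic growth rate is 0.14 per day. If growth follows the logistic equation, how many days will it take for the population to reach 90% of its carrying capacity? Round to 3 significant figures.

37.1 days

A = (K − N₀)/N₀ = (2.188×10^6 − 104000)/104000 = 20.038.
Solve 2.188×10^6/(1 + 20.038·e^(−0.14t)) = 1.9692×10^6: 1 + 20.038·e^(−0.14t) = 1.1111, so e^(−0.14t) = 0.00554489.
−0.14·t = ln(0.00554489) = -5.1949, so t = 5.1949/0.14 = 37.106.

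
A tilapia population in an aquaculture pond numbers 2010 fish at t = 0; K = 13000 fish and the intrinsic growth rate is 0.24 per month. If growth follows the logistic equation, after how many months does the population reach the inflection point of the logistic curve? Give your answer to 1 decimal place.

7.1 months

Logistic growth is fastest at N = K/2 = 6500.
A = (K − N₀)/N₀ = 5.4677. Set K/(1 + A·e^(−rt)) = K/2 → A·e^(−rt) = 1.
e^(−0.24t) = 1/5.4677 = 0.182894, so t = ln(5.4677)/0.24 = 1.6989/0.24 = 7.0785.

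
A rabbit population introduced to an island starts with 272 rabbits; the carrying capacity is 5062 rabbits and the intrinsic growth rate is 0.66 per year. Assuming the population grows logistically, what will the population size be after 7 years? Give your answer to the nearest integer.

4314 rabbits

A = (K − N₀)/N₀ = (5062 − 272)/272 = 17.61.
N(t) = K/(1 + A·e^(−rt)) = 5062/(1 + 17.61×e^(−0.66×7)).
e^(−4.62) = 0.0098528; denominator = 1 + 17.61×0.0098528 = 1.1735.
N = 5062/1.1735 = 4313.55.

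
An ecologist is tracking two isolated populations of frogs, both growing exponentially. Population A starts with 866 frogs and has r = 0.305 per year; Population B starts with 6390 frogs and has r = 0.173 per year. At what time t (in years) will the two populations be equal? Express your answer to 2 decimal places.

15.14 years

Set 866·e^(0.305t) = 6390·e^(0.173t).
e^((0.305 − 0.173)t) = 6390/866 → e^(0.132·t) = 7.3788.
0.132·t = ln(7.3788) = 1.9986, so t = 1.9986/0.132 = 15.141.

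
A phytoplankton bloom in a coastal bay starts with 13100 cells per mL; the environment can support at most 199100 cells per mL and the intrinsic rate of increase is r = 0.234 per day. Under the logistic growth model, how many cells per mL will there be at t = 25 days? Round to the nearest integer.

191279 cells per mL

A = (K − N₀)/N₀ = (199100 − 13100)/13100 = 14.198.
N(t) = K/(1 + A·e^(−rt)) = 199100/(1 + 14.198×e^(−0.234×25)).
e^(−5.85) = 0.0028799; denominator = 1 + 14.198×0.0028799 = 1.0409.
N = 199100/1.0409 = 191279.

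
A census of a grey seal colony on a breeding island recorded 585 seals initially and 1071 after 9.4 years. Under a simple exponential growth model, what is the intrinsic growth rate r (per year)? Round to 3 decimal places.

0.064 per year

From N(t) = N₀·e^(rt): e^(r·9.4) = 1071/585 = 1.8308.
r·9.4 = ln(1.8308) = 0.60474, so r = 0.60474/9.4 = 0.064334.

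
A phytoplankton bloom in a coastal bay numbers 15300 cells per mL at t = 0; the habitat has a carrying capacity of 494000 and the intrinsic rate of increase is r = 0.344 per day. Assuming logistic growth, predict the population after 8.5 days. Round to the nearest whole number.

184279 cells per mL

A = (K − N₀)/N₀ = (494000 − 15300)/15300 = 31.288.
N(t) = K/(1 + A·e^(−rt)) = 494000/(1 + 31.288×e^(−0.344×8.5)).
e^(−2.924) = 0.053718; denominator = 1 + 31.288×0.053718 = 2.6807.
N = 494000/2.6807 = 184279.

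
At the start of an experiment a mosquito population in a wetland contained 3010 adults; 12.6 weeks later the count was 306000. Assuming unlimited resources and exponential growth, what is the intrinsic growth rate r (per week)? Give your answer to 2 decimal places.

From N(t) = N₀·e^(rt): e^(r·12.6) = 306000/3010 = 101.66.
r·12.6 = ln(101.66) = 4.6216, so r = 4.6216/12.6 = 0.3668.

0.37 per week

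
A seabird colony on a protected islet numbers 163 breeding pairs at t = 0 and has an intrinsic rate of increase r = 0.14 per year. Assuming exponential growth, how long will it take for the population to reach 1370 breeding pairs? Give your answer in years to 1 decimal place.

Set N₀·e^(rt) = 1370: e^(0.14·t) = 1370/163 = 8.4049.
0.14·t = ln(8.4049) = 2.1288, so t = 2.1288/0.14 = 15.206.

15.2 years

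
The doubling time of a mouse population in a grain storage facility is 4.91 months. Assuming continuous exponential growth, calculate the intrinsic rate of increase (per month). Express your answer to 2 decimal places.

0.14 per month

r = ln(2)/t_d = 0.6931/4.91 = 0.14117.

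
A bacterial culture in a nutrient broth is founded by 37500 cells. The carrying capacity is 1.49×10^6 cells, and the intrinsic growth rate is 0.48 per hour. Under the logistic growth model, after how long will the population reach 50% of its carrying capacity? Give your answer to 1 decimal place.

A = (K − N₀)/N₀ = (1.49×10^6 − 37500)/37500 = 38.733.
Solve 1.49×10^6/(1 + 38.733·e^(−0.48t)) = 745000: 1 + 38.733·e^(−0.48t) = 2, so e^(−0.48t) = 0.0258176.
−0.48·t = ln(0.0258176) = -3.6567, so t = 3.6567/0.48 = 7.6181.

7.6 hours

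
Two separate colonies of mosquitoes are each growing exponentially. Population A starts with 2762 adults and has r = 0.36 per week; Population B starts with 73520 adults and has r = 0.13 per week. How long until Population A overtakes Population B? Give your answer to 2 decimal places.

14.27 weeks

Set 2762·e^(0.36t) = 73520·e^(0.13t).
e^((0.36 − 0.13)t) = 73520/2762 → e^(0.23·t) = 26.618.
0.23·t = ln(26.618) = 3.2816, so t = 3.2816/0.23 = 14.268.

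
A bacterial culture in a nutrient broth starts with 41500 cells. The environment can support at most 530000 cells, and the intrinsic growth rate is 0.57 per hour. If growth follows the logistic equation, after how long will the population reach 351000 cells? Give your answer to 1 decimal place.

A = (K − N₀)/N₀ = (530000 − 41500)/41500 = 11.771.
Solve 530000/(1 + 11.771·e^(−0.57t)) = 351000: 1 + 11.771·e^(−0.57t) = 1.51, so e^(−0.57t) = 0.0433241.
−0.57·t = ln(0.0433241) = -3.139, so t = 3.139/0.57 = 5.5071.

5.5 hours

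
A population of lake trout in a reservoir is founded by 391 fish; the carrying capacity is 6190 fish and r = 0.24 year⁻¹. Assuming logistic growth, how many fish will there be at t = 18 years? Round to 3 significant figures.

A = (K − N₀)/N₀ = (6190 − 391)/391 = 14.831.
N(t) = K/(1 + A·e^(−rt)) = 6190/(1 + 14.831×e^(−0.24×18)).
e^(−4.32) = 0.0133; denominator = 1 + 14.831×0.0133 = 1.1973.
N = 6190/1.1973 = 5170.17.

5170 fish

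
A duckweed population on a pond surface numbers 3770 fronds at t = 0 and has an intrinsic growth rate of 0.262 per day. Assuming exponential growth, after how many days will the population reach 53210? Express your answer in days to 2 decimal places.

Set N₀·e^(rt) = 53210: e^(0.262·t) = 53210/3770 = 14.114.
0.262·t = ln(14.114) = 2.6472, so t = 2.6472/0.262 = 10.104.

10.10 days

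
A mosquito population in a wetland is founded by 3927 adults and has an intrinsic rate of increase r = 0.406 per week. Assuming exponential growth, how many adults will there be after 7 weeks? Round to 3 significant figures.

67300 adults

N(t) = N₀·e^(rt) = 3927 × e^(0.406×7) = 3927 × e^2.842.
e^2.842 ≈ 17.15, so N ≈ 3927 × 17.15 = 67348.2.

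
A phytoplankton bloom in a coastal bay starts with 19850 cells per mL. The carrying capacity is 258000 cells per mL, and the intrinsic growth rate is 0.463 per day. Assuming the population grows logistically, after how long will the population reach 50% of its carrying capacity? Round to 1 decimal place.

5.4 days

A = (K − N₀)/N₀ = (258000 − 19850)/19850 = 11.997.
Solve 258000/(1 + 11.997·e^(−0.463t)) = 129000: 1 + 11.997·e^(−0.463t) = 2, so e^(−0.463t) = 0.0833508.
−0.463·t = ln(0.0833508) = -2.4847, so t = 2.4847/0.463 = 5.3665.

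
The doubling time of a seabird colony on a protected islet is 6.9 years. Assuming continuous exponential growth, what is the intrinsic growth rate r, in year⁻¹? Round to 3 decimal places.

0.100 per year

r = ln(2)/t_d = 0.6931/6.9 = 0.10046.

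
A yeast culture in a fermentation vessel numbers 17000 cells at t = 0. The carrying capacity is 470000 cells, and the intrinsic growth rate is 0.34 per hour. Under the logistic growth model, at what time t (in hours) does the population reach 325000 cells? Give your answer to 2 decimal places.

12.03 hours

A = (K − N₀)/N₀ = (470000 − 17000)/17000 = 26.647.
Solve 470000/(1 + 26.647·e^(−0.34t)) = 325000: 1 + 26.647·e^(−0.34t) = 1.4462, so e^(−0.34t) = 0.0167431.
−0.34·t = ln(0.0167431) = -4.0898, so t = 4.0898/0.34 = 12.029.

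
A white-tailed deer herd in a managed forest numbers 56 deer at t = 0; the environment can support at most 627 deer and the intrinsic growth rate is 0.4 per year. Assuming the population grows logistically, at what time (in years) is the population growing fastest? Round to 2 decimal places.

Logistic growth is fastest at N = K/2 = 313.5.
A = (K − N₀)/N₀ = 10.196. Set K/(1 + A·e^(−rt)) = K/2 → A·e^(−rt) = 1.
e^(−0.4t) = 1/10.196 = 0.0980736, so t = ln(10.196)/0.4 = 2.322/0.4 = 5.8051.

5.81 years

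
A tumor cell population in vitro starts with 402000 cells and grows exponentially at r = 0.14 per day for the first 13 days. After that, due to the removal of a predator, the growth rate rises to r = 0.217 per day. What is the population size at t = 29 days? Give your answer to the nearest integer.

Phase 1: N(13) = 402000·e^(0.14×13) = 402000·e^1.82 = 2.481087×10^6.
Phase 2 runs for 29 − 13 = 16 days at r = 0.217.
N(29) = 2.481087×10^6·e^(0.217×16) = 2.481087×10^6·e^3.472 = 7.989368×10^7.

79893685 cells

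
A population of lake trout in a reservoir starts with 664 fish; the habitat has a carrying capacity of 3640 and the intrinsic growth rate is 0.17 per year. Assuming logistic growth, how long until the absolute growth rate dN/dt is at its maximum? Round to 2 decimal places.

Logistic growth is fastest at N = K/2 = 1820.
A = (K − N₀)/N₀ = 4.4819. Set K/(1 + A·e^(−rt)) = K/2 → A·e^(−rt) = 1.
e^(−0.17t) = 1/4.4819 = 0.223118, so t = ln(4.4819)/0.17 = 1.5001/0.17 = 8.8238.

8.82 years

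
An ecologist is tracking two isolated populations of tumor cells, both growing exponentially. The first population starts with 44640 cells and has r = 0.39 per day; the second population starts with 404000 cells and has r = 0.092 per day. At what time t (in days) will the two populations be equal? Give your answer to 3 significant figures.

Set 44640·e^(0.39t) = 404000·e^(0.092t).
e^((0.39 − 0.092)t) = 404000/44640 → e^(0.298·t) = 9.0502.
0.298·t = ln(9.0502) = 2.2028, so t = 2.2028/0.298 = 7.3919.

7.39 days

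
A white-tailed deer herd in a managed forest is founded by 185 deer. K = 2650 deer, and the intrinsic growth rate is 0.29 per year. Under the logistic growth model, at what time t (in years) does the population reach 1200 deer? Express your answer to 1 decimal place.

8.3 years

A = (K − N₀)/N₀ = (2650 − 185)/185 = 13.324.
Solve 2650/(1 + 13.324·e^(−0.29t)) = 1200: 1 + 13.324·e^(−0.29t) = 2.2083, so e^(−0.29t) = 0.0906863.
−0.29·t = ln(0.0906863) = -2.4003, so t = 2.4003/0.29 = 8.2771.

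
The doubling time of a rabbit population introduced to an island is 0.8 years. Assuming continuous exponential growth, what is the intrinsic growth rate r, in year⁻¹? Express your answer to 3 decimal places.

r = ln(2)/t_d = 0.6931/0.8 = 0.86643.

0.866 per year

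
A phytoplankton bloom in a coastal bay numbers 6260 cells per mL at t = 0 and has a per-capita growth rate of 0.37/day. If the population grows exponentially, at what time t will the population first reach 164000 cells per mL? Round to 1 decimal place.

8.8 days

Set N₀·e^(rt) = 164000: e^(0.37·t) = 164000/6260 = 26.198.
0.37·t = ln(26.198) = 3.2657, so t = 3.2657/0.37 = 8.8262.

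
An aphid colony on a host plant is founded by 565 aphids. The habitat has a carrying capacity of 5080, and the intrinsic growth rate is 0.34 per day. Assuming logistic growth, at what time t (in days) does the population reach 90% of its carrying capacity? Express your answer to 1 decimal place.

12.6 days

A = (K − N₀)/N₀ = (5080 − 565)/565 = 7.9912.
Solve 5080/(1 + 7.9912·e^(−0.34t)) = 4572: 1 + 7.9912·e^(−0.34t) = 1.1111, so e^(−0.34t) = 0.0139043.
−0.34·t = ln(0.0139043) = -4.2756, so t = 4.2756/0.34 = 12.575.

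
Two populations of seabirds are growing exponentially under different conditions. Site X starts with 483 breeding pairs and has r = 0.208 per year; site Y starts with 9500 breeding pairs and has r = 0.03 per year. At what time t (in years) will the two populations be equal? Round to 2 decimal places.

Set 483·e^(0.208t) = 9500·e^(0.03t).
e^((0.208 − 0.03)t) = 9500/483 → e^(0.178·t) = 19.669.
0.178·t = ln(19.669) = 2.979, so t = 2.979/0.178 = 16.736.

16.74 years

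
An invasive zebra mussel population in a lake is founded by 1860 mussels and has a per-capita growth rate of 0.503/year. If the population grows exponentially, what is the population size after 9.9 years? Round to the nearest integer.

N(t) = N₀·e^(rt) = 1860 × e^(0.503×9.9) = 1860 × e^4.98.
e^4.98 ≈ 145.43, so N ≈ 1860 × 145.43 = 270501.

270501 mussels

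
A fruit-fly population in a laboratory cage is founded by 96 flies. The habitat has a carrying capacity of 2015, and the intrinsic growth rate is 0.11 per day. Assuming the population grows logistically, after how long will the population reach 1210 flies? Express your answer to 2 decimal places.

30.93 days

A = (K − N₀)/N₀ = (2015 − 96)/96 = 19.99.
Solve 2015/(1 + 19.99·e^(−0.11t)) = 1210: 1 + 19.99·e^(−0.11t) = 1.6653, so e^(−0.11t) = 0.0332818.
−0.11·t = ln(0.0332818) = -3.4027, so t = 3.4027/0.11 = 30.934.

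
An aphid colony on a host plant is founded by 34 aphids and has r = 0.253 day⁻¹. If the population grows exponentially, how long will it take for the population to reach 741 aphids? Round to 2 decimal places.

Set N₀·e^(rt) = 741: e^(0.253·t) = 741/34 = 21.794.
0.253·t = ln(21.794) = 3.0816, so t = 3.0816/0.253 = 12.18.

12.18 days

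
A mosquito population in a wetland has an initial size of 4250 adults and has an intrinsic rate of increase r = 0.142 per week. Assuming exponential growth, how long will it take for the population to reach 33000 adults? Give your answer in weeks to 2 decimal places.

Set N₀·e^(rt) = 33000: e^(0.142·t) = 33000/4250 = 7.7647.
0.142·t = ln(7.7647) = 2.0496, so t = 2.0496/0.142 = 14.434.

14.43 weeks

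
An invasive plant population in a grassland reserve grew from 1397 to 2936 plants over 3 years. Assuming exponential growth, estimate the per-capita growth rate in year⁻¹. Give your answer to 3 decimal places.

From N(t) = N₀·e^(rt): e^(r·3) = 2936/1397 = 2.1016.
r·3 = ln(2.1016) = 0.74272, so r = 0.74272/3 = 0.24757.

0.248 per year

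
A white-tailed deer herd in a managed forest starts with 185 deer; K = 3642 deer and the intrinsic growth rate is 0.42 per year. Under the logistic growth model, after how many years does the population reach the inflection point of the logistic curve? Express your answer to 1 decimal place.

Logistic growth is fastest at N = K/2 = 1821.
A = (K − N₀)/N₀ = 18.686. Set K/(1 + A·e^(−rt)) = K/2 → A·e^(−rt) = 1.
e^(−0.42t) = 1/18.686 = 0.0535146, so t = ln(18.686)/0.42 = 2.9278/0.42 = 6.971.

7.0 years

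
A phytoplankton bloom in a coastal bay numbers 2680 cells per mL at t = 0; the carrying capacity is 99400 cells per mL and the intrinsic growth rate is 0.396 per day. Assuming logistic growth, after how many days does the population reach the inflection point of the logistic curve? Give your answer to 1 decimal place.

Logistic growth is fastest at N = K/2 = 49700.
A = (K − N₀)/N₀ = 36.09. Set K/(1 + A·e^(−rt)) = K/2 → A·e^(−rt) = 1.
e^(−0.396t) = 1/36.09 = 0.0277089, so t = ln(36.09)/0.396 = 3.586/0.396 = 9.0556.

9.1 days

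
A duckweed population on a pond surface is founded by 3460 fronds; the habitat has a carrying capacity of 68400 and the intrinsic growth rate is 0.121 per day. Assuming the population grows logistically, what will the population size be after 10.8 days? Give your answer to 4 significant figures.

A = (K − N₀)/N₀ = (68400 − 3460)/3460 = 18.769.
N(t) = K/(1 + A·e^(−rt)) = 68400/(1 + 18.769×e^(−0.121×10.8)).
e^(−1.307) = 0.27068; denominator = 1 + 18.769×0.27068 = 6.0804.
N = 68400/6.0804 = 11249.2.

11250 fronds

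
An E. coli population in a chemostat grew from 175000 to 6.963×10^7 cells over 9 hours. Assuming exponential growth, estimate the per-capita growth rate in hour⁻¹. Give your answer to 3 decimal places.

From N(t) = N₀·e^(rt): e^(r·9) = 6.963×10^7/175000 = 397.89.
r·9 = ln(397.89) = 5.9862, so r = 5.9862/9 = 0.66513.

0.665 per hour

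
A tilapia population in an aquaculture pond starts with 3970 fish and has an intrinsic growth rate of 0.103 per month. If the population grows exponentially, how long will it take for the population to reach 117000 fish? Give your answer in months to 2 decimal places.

32.85 months

Set N₀·e^(rt) = 117000: e^(0.103·t) = 117000/3970 = 29.471.
0.103·t = ln(29.471) = 3.3834, so t = 3.3834/0.103 = 32.849.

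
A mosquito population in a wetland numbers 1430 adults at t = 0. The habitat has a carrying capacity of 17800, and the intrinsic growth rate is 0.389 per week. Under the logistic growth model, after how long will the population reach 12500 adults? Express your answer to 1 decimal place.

A = (K − N₀)/N₀ = (17800 − 1430)/1430 = 11.448.
Solve 17800/(1 + 11.448·e^(−0.389t)) = 12500: 1 + 11.448·e^(−0.389t) = 1.424, so e^(−0.389t) = 0.0370385.
−0.389·t = ln(0.0370385) = -3.2958, so t = 3.2958/0.389 = 8.4725.

8.5 weeks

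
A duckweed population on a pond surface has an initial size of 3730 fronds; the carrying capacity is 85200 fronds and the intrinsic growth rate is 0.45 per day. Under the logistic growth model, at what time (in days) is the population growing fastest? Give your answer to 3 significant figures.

6.85 days

Logistic growth is fastest at N = K/2 = 42600.
A = (K − N₀)/N₀ = 21.842. Set K/(1 + A·e^(−rt)) = K/2 → A·e^(−rt) = 1.
e^(−0.45t) = 1/21.842 = 0.0457837, so t = ln(21.842)/0.45 = 3.0838/0.45 = 6.8529.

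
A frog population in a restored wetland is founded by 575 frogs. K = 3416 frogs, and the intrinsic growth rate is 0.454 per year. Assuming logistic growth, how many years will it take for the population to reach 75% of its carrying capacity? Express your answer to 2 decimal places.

A = (K − N₀)/N₀ = (3416 − 575)/575 = 4.9409.
Solve 3416/(1 + 4.9409·e^(−0.454t)) = 2562: 1 + 4.9409·e^(−0.454t) = 1.3333, so e^(−0.454t) = 0.0674645.
−0.454·t = ln(0.0674645) = -2.6962, so t = 2.6962/0.454 = 5.9387.

5.94 years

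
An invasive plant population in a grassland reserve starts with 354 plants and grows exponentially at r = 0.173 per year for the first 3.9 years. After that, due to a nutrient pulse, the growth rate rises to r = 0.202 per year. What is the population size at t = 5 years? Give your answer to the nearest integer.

Phase 1: N(3.9) = 354·e^(0.173×3.9) = 354·e^0.6747 = 695.059.
Phase 2 runs for 5 − 3.9 = 1.1 years at r = 0.202.
N(5) = 695.059·e^(0.202×1.1) = 695.059·e^0.2222 = 868.005.

868 plants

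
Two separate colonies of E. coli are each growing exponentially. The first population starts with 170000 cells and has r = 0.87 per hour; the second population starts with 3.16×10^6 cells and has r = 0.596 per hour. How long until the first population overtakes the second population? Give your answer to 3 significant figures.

10.7 hours

Set 170000·e^(0.87t) = 3.16×10^6·e^(0.596t).
e^((0.87 − 0.596)t) = 3.16×10^6/170000 → e^(0.274·t) = 18.588.
0.274·t = ln(18.588) = 2.9225, so t = 2.9225/0.274 = 10.666.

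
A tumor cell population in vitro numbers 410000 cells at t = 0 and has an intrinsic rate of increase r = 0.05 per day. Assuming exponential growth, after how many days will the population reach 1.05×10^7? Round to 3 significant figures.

Set N₀·e^(rt) = 1.05×10^7: e^(0.05·t) = 1.05×10^7/410000 = 25.61.
0.05·t = ln(25.61) = 3.243, so t = 3.243/0.05 = 64.859.

64.9 days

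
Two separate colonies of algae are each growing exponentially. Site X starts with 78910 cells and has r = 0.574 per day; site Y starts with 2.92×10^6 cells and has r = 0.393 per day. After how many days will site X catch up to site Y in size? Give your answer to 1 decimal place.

Set 78910·e^(0.574t) = 2.92×10^6·e^(0.393t).
e^((0.574 − 0.393)t) = 2.92×10^6/78910 → e^(0.181·t) = 37.004.
0.181·t = ln(37.004) = 3.611, so t = 3.611/0.181 = 19.95.

20.0 days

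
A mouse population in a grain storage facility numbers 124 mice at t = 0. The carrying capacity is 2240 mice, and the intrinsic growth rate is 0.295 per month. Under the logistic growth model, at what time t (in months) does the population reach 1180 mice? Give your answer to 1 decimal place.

A = (K − N₀)/N₀ = (2240 − 124)/124 = 17.065.
Solve 2240/(1 + 17.065·e^(−0.295t)) = 1180: 1 + 17.065·e^(−0.295t) = 1.8983, so e^(−0.295t) = 0.0526417.
−0.295·t = ln(0.0526417) = -2.9442, so t = 2.9442/0.295 = 9.9805.

10.0 months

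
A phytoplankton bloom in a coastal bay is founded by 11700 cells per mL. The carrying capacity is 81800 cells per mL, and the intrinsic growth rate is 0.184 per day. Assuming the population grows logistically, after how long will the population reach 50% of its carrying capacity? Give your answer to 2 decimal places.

9.73 days

A = (K − N₀)/N₀ = (81800 − 11700)/11700 = 5.9915.
Solve 81800/(1 + 5.9915·e^(−0.184t)) = 40900: 1 + 5.9915·e^(−0.184t) = 2, so e^(−0.184t) = 0.166904.
−0.184·t = ln(0.166904) = -1.7903, so t = 1.7903/0.184 = 9.7301.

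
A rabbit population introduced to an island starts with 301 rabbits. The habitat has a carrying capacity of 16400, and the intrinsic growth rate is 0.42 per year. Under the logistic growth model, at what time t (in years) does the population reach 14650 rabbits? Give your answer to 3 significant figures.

A = (K − N₀)/N₀ = (16400 − 301)/301 = 53.485.
Solve 16400/(1 + 53.485·e^(−0.42t)) = 14650: 1 + 53.485·e^(−0.42t) = 1.1195, so e^(−0.42t) = 0.00223341.
−0.42·t = ln(0.00223341) = -6.1042, so t = 6.1042/0.42 = 14.534.

14.5 years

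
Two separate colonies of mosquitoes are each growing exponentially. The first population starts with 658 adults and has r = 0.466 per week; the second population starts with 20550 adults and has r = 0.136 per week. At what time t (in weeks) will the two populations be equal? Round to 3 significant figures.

10.4 weeks

Set 658·e^(0.466t) = 20550·e^(0.136t).
e^((0.466 − 0.136)t) = 20550/658 → e^(0.33·t) = 31.231.
0.33·t = ln(31.231) = 3.4414, so t = 3.4414/0.33 = 10.429.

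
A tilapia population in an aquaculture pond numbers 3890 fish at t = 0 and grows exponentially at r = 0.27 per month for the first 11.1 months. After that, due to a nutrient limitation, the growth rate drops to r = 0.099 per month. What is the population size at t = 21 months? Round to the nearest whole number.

Phase 1: N(11.1) = 3890·e^(0.27×11.1) = 3890·e^2.997 = 77898.7.
Phase 2 runs for 21 − 11.1 = 9.9 months at r = 0.099.
N(21) = 77898.7·e^(0.099×9.9) = 77898.7·e^0.9801 = 207578.

207578 fish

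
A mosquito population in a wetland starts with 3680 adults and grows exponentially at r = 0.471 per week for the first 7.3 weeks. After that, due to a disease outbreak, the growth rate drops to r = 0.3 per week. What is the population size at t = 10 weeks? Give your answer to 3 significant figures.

Phase 1: N(7.3) = 3680·e^(0.471×7.3) = 3680·e^3.438 = 114573.
Phase 2 runs for 10 − 7.3 = 2.7 weeks at r = 0.3.
N(10) = 114573·e^(0.3×2.7) = 114573·e^0.81 = 257550.

258000 adults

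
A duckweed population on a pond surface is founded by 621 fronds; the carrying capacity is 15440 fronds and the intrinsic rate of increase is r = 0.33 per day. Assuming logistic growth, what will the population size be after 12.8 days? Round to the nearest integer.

A = (K − N₀)/N₀ = (15440 − 621)/621 = 23.863.
N(t) = K/(1 + A·e^(−rt)) = 15440/(1 + 23.863×e^(−0.33×12.8)).
e^(−4.224) = 0.01464; denominator = 1 + 23.863×0.01464 = 1.3494.
N = 15440/1.3494 = 11442.5.

11443 fronds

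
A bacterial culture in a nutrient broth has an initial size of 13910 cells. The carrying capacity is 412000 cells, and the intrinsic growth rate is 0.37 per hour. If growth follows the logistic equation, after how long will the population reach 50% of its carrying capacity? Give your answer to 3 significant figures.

9.07 hours

A = (K − N₀)/N₀ = (412000 − 13910)/13910 = 28.619.
Solve 412000/(1 + 28.619·e^(−0.37t)) = 206000: 1 + 28.619·e^(−0.37t) = 2, so e^(−0.37t) = 0.0349418.
−0.37·t = ln(0.0349418) = -3.3541, so t = 3.3541/0.37 = 9.0651.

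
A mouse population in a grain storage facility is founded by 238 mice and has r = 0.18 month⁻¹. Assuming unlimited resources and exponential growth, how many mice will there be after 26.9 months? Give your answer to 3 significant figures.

30200 mice

N(t) = N₀·e^(rt) = 238 × e^(0.18×26.9) = 238 × e^4.842.
e^4.842 ≈ 126.72, so N ≈ 238 × 126.72 = 30160.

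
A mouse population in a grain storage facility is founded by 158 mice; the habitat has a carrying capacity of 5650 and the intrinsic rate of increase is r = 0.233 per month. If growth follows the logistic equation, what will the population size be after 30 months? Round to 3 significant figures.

A = (K − N₀)/N₀ = (5650 − 158)/158 = 34.759.
N(t) = K/(1 + A·e^(−rt)) = 5650/(1 + 34.759×e^(−0.233×30)).
e^(−6.99) = 0.00092105; denominator = 1 + 34.759×0.00092105 = 1.032.
N = 5650/1.032 = 5474.73.

5470 mice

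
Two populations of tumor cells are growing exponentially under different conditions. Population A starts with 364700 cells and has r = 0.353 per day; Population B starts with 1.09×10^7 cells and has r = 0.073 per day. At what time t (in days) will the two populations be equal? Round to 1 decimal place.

Set 364700·e^(0.353t) = 1.09×10^7·e^(0.073t).
e^((0.353 − 0.073)t) = 1.09×10^7/364700 → e^(0.28·t) = 29.888.
0.28·t = ln(29.888) = 3.3974, so t = 3.3974/0.28 = 12.134.

12.1 days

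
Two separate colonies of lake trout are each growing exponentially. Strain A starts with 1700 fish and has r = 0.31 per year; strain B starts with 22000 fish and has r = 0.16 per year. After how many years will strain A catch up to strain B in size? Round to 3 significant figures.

17.1 years

Set 1700·e^(0.31t) = 22000·e^(0.16t).
e^((0.31 − 0.16)t) = 22000/1700 → e^(0.15·t) = 12.941.
0.15·t = ln(12.941) = 2.5604, so t = 2.5604/0.15 = 17.069.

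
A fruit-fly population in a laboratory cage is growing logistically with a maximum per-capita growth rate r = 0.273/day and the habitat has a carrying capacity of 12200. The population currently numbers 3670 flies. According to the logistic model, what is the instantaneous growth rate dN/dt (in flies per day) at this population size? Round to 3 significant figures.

701 flies per day

dN/dt = rN(1 − N/K) = 0.273 × 3670 × (1 − 3670/12200).
1 − 3670/12200 = 0.69918; dN/dt = 0.273 × 3670 × 0.69918 = 700.52.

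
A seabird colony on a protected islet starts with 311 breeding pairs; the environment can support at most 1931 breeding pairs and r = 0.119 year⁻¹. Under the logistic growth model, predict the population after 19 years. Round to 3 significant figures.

1250 breeding pairs

A = (K − N₀)/N₀ = (1931 − 311)/311 = 5.209.
N(t) = K/(1 + A·e^(−rt)) = 1931/(1 + 5.209×e^(−0.119×19)).
e^(−2.261) = 0.10425; denominator = 1 + 5.209×0.10425 = 1.543.
N = 1931/1.543 = 1251.44.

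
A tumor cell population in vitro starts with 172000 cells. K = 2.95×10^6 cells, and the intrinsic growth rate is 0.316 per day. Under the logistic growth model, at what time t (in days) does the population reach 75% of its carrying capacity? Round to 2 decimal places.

A = (K − N₀)/N₀ = (2.95×10^6 − 172000)/172000 = 16.151.
Solve 2.95×10^6/(1 + 16.151·e^(−0.316t)) = 2.2125×10^6: 1 + 16.151·e^(−0.316t) = 1.3333, so e^(−0.316t) = 0.0206383.
−0.316·t = ln(0.0206383) = -3.8806, so t = 3.8806/0.316 = 12.28.

12.28 days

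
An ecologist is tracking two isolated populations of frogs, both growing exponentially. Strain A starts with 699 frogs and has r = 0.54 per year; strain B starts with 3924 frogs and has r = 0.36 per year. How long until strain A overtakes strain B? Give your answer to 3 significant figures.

9.58 years

Set 699·e^(0.54t) = 3924·e^(0.36t).
e^((0.54 − 0.36)t) = 3924/699 → e^(0.18·t) = 5.6137.
0.18·t = ln(5.6137) = 1.7252, so t = 1.7252/0.18 = 9.5845.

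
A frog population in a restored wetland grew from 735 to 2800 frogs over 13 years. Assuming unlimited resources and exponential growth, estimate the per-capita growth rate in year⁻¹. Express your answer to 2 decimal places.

0.10 per year

From N(t) = N₀·e^(rt): e^(r·13) = 2800/735 = 3.8095.
r·13 = ln(3.8095) = 1.3375, so r = 1.3375/13 = 0.10288.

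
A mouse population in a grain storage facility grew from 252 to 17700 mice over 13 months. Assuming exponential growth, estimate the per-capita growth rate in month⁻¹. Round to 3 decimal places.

0.327 per month

From N(t) = N₀·e^(rt): e^(r·13) = 17700/252 = 70.238.
r·13 = ln(70.238) = 4.2519, so r = 4.2519/13 = 0.32707.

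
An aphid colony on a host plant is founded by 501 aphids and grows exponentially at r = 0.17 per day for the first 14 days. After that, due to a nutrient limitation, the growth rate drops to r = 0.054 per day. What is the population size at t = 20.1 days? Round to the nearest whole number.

Phase 1: N(14) = 501·e^(0.17×14) = 501·e^2.38 = 5413.26.
Phase 2 runs for 20.1 − 14 = 6.1 days at r = 0.054.
N(20.1) = 5413.26·e^(0.054×6.1) = 5413.26·e^0.3294 = 7525.15.

7525 aphids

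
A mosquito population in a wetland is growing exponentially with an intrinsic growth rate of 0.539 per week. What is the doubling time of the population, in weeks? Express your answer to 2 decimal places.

1.29 weeks

Doubling time t_d = ln(2)/r = 0.6931/0.539 = 1.286.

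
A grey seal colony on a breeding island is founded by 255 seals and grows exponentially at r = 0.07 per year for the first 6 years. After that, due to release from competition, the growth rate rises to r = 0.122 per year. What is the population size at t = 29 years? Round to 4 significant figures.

Phase 1: N(6) = 255·e^(0.07×6) = 255·e^0.42 = 388.1.
Phase 2 runs for 29 − 6 = 23 years at r = 0.122.
N(29) = 388.1·e^(0.122×23) = 388.1·e^2.806 = 6420.58.

6421 seals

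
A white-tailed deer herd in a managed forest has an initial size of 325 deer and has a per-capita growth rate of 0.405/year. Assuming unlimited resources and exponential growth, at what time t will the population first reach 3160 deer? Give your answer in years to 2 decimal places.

5.62 years

Set N₀·e^(rt) = 3160: e^(0.405·t) = 3160/325 = 9.7231.
0.405·t = ln(9.7231) = 2.2745, so t = 2.2745/0.405 = 5.6161.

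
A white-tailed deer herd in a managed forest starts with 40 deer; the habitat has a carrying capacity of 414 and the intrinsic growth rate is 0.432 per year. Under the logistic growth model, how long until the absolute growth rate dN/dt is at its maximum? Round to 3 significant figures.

Logistic growth is fastest at N = K/2 = 207.
A = (K − N₀)/N₀ = 9.35. Set K/(1 + A·e^(−rt)) = K/2 → A·e^(−rt) = 1.
e^(−0.432t) = 1/9.35 = 0.106952, so t = ln(9.35)/0.432 = 2.2354/0.432 = 5.1745.

5.17 years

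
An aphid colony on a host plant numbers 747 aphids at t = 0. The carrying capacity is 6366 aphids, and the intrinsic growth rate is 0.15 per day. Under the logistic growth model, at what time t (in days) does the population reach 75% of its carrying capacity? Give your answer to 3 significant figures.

20.8 days

A = (K − N₀)/N₀ = (6366 − 747)/747 = 7.5221.
Solve 6366/(1 + 7.5221·e^(−0.15t)) = 4774.5: 1 + 7.5221·e^(−0.15t) = 1.3333, so e^(−0.15t) = 0.0443139.
−0.15·t = ln(0.0443139) = -3.1165, so t = 3.1165/0.15 = 20.776.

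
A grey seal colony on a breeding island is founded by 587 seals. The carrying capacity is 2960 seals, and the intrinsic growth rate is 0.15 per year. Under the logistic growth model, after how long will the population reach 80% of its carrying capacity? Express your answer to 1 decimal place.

A = (K − N₀)/N₀ = (2960 − 587)/587 = 4.0426.
Solve 2960/(1 + 4.0426·e^(−0.15t)) = 2368: 1 + 4.0426·e^(−0.15t) = 1.25, so e^(−0.15t) = 0.0618416.
−0.15·t = ln(0.0618416) = -2.7832, so t = 2.7832/0.15 = 18.555.

18.6 years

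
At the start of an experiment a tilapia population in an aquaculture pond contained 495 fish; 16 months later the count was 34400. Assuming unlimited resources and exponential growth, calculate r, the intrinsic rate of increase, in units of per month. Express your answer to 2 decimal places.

From N(t) = N₀·e^(rt): e^(r·16) = 34400/495 = 69.495.
r·16 = ln(69.495) = 4.2413, so r = 4.2413/16 = 0.26508.

0.27 per month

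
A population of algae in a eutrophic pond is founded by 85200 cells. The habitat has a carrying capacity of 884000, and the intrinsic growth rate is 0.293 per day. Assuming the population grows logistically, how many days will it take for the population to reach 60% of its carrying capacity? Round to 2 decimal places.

9.02 days

A = (K − N₀)/N₀ = (884000 − 85200)/85200 = 9.3756.
Solve 884000/(1 + 9.3756·e^(−0.293t)) = 530400: 1 + 9.3756·e^(−0.293t) = 1.6667, so e^(−0.293t) = 0.0711067.
−0.293·t = ln(0.0711067) = -2.6436, so t = 2.6436/0.293 = 9.0224.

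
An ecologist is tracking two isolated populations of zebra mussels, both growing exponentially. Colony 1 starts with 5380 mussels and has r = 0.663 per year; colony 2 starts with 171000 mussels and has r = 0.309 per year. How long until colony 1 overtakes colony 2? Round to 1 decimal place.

Set 5380·e^(0.663t) = 171000·e^(0.309t).
e^((0.663 − 0.309)t) = 171000/5380 → e^(0.354·t) = 31.784.
0.354·t = ln(31.784) = 3.459, so t = 3.459/0.354 = 9.7711.

9.8 years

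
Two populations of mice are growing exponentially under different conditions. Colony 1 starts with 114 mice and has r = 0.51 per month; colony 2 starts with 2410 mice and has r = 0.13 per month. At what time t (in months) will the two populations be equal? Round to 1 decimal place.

Set 114·e^(0.51t) = 2410·e^(0.13t).
e^((0.51 − 0.13)t) = 2410/114 → e^(0.38·t) = 21.14.
0.38·t = ln(21.14) = 3.0512, so t = 3.0512/0.38 = 8.0294.

8.0 months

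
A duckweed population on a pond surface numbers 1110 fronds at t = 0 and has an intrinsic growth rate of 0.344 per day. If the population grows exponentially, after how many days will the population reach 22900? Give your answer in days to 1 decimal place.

Set N₀·e^(rt) = 22900: e^(0.344·t) = 22900/1110 = 20.631.
0.344·t = ln(20.631) = 3.0268, so t = 3.0268/0.344 = 8.7988.

8.8 days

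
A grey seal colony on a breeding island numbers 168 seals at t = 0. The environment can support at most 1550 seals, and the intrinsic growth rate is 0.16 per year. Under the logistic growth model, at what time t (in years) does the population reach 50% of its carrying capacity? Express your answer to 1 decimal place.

13.2 years

A = (K − N₀)/N₀ = (1550 − 168)/168 = 8.2262.
Solve 1550/(1 + 8.2262·e^(−0.16t)) = 775: 1 + 8.2262·e^(−0.16t) = 2, so e^(−0.16t) = 0.121563.
−0.16·t = ln(0.121563) = -2.1073, so t = 2.1073/0.16 = 13.171.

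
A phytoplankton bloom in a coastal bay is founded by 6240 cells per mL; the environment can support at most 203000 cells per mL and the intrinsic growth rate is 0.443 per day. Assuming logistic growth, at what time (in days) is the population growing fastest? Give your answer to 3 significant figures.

7.79 days

Logistic growth is fastest at N = K/2 = 101500.
A = (K − N₀)/N₀ = 31.532. Set K/(1 + A·e^(−rt)) = K/2 → A·e^(−rt) = 1.
e^(−0.443t) = 1/31.532 = 0.0317138, so t = ln(31.532)/0.443 = 3.451/0.443 = 7.7901.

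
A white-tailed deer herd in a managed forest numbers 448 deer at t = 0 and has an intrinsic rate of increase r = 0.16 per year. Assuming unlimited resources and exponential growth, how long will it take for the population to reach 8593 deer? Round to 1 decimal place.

18.5 years

Set N₀·e^(rt) = 8593: e^(0.16·t) = 8593/448 = 19.181.
0.16·t = ln(19.181) = 2.9539, so t = 2.9539/0.16 = 18.462.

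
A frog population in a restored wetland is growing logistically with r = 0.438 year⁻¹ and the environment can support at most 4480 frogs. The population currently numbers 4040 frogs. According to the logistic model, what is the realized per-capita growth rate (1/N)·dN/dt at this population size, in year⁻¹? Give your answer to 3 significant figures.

0.0430 per year

(1/N)·dN/dt = r(1 − N/K) = 0.438 × (1 − 4040/4480).
= 0.438 × 0.098214 = 0.043018.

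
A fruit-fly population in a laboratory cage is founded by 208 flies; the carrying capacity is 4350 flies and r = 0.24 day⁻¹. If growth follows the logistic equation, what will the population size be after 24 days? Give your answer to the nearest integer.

A = (K − N₀)/N₀ = (4350 − 208)/208 = 19.913.
N(t) = K/(1 + A·e^(−rt)) = 4350/(1 + 19.913×e^(−0.24×24)).
e^(−5.76) = 0.0031511; denominator = 1 + 19.913×0.0031511 = 1.0627.
N = 4350/1.0627 = 4093.16.

4093 flies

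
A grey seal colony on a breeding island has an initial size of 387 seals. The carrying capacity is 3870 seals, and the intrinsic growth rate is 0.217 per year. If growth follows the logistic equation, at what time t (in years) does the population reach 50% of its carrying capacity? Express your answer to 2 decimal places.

A = (K − N₀)/N₀ = (3870 − 387)/387 = 9.
Solve 3870/(1 + 9·e^(−0.217t)) = 1935: 1 + 9·e^(−0.217t) = 2, so e^(−0.217t) = 0.111111.
−0.217·t = ln(0.111111) = -2.1972, so t = 2.1972/0.217 = 10.125.

10.13 years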